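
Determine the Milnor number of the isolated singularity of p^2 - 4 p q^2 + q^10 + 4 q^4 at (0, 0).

The Hessian of f at 0 is [[2, 0], [0, 0]] with rank 1, so corank 1. A Groebner basis of the Jacobian ideal J(f) in C{p,q} is {p^5, p^4*q, -p/2 + q^2}; counting standard monomials gives mu = 9. Corank 1: A-series; mu = 9 gives A_9.

9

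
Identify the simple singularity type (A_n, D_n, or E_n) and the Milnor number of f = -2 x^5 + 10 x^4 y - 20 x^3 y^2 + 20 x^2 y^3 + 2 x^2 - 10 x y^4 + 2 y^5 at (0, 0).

Type A4, Milnor number mu = 4.

The Hessian of f at 0 has rank 1. Corank 1: A-series; mu = 4 gives A_4.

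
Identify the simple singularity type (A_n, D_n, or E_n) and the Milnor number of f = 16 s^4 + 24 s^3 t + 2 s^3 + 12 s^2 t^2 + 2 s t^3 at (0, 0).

Type E_7, Milnor number mu = 7.

The Hessian of f at 0 is [[0, 0], [0, 0]] with rank 0, so corank 2. A Groebner basis of the Jacobian ideal J(f) in C{s,t} is {3*s^2/4 + t^4 + t^3/4, s^3, s^2*t - s^2/4 - t^3/12, s^2 + s*t^2 + t^3/3}; counting standard monomials gives mu = 7. Corank 2; j^3 = 2*s^3 is a perfect cube, so E-series; the 4-jet and mu = 7 give E_7.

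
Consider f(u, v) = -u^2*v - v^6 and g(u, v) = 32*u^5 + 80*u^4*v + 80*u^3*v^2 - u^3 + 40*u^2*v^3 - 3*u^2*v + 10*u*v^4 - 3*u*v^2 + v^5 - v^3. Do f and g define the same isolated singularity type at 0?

The Hessian of f at 0 is [[0, 0], [0, 0]] with rank 0, so corank 2. A Groebner basis of the Jacobian ideal J(f) in C{u,v} is {u^2/6 + v^5, u^3, u*v}; counting standard monomials gives mu = 7. Corank 2; j^3 = -u^2*v has shape L^2 M (L != M), so D-series; mu = 7 gives D_7. The Hessian of g at 0 is [[0, 0], [0, 0]] with rank 0, so corank 2. A Groebner basis of the Jacobian ideal J(g) in C{u,v} is {v^5, u*v^3 + 7*v^4/8, u^2 + 2*u*v + v^2}; counting standard monomials gives mu = 8. Corank 2; j^3 = -(u + v)^3 is a perfect cube, so E-series; the 5-jet and mu = 8 give E_8. f is D_7 but g is E_8, hence not right-equivalent.

No.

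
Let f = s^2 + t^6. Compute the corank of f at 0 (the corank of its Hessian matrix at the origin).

1

Hessian at 0 has rank 1.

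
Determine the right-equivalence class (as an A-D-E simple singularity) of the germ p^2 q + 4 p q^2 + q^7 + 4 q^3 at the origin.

The Hessian of f at 0 has rank 0. Corank 2; j^3 = q*(p + 2*q)^2 has shape L^2 M (L != M), so D-series; mu = 8 gives D_8.

D_{8}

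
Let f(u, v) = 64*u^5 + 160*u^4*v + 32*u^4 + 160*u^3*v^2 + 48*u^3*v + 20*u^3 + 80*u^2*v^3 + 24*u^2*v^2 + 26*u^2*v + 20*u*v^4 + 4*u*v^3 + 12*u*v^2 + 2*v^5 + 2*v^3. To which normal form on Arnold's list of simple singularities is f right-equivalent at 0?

D_4

The Hessian of f at 0 is [[0, 0], [0, 0]] with rank 0, so corank 2. A Groebner basis of the Jacobian ideal J(f) in C{u,v} is {v^3, u^2 - 3*v^2/11, u*v + 6*v^2/11}; counting standard monomials gives mu = 4. Corank 2; j^3 = 2*(2*u + v)*(5*u^2 + 4*u*v + v^2) splits into three distinct lines over C (the quadratic factor has nonzero discriminant), so D_4.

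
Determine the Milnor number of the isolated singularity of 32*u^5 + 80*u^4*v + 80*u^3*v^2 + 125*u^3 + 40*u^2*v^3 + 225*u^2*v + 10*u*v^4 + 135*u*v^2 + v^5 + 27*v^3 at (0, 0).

The Hessian of f at 0 has rank 0. Corank 2; j^3 = (5*u + 3*v)^3 is a perfect cube, so E-series; the 5-jet and mu = 8 give E_8.

8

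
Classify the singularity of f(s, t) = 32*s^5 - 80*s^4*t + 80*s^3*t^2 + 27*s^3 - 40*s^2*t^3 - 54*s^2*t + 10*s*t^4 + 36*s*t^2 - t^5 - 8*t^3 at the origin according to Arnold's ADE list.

The Hessian of f at 0 has rank 0. Corank 2; j^3 = (3*s - 2*t)^3 is a perfect cube, so E-series; the 5-jet and mu = 8 give E_8.

E_8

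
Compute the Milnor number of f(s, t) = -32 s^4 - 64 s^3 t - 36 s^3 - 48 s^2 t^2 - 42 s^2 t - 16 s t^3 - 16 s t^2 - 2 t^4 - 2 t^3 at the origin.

5

The Hessian of f at 0 has rank 0. Corank 2; j^3 = -2*(2*s + t)*(3*s + t)^2 has shape L^2 M (L != M), so D-series; mu = 5 gives D_5.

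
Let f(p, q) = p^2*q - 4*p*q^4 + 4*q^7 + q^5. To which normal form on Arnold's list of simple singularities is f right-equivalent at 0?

D_6

The Hessian of f at 0 has rank 0. Corank 2; j^3 = p^2*q has shape L^2 M (L != M), so D-series; mu = 6 gives D_6.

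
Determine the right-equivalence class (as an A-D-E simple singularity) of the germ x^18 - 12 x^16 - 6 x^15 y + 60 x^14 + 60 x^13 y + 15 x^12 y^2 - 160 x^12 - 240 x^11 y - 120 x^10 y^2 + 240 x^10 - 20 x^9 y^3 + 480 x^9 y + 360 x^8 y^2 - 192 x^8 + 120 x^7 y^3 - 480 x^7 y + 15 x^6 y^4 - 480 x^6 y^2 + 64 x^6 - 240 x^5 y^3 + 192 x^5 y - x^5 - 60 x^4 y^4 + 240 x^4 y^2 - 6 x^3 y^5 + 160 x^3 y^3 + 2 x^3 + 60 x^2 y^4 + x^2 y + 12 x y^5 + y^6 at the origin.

The Hessian of f at 0 has rank 0. Corank 2; j^3 = x^2*(2*x + y) has shape L^2 M (L != M), so D-series; mu = 7 gives D_7.

D_{7}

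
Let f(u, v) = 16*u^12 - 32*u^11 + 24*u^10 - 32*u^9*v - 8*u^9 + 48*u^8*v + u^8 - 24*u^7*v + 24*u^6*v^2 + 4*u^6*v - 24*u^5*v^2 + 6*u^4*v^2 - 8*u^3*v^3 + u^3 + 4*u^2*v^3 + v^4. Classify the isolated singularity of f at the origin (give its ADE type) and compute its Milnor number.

The Hessian of f at 0 is [[0, 0], [0, 0]] with rank 0, so corank 2. A Groebner basis of the Jacobian ideal J(f) in C{u,v} is {v^3, u^2}; counting standard monomials gives mu = 6. Corank 2; j^3 = u^3 is a perfect cube, so E-series; the 4-jet and mu = 6 give E_6.

Type E_{6}, Milnor number mu = 6.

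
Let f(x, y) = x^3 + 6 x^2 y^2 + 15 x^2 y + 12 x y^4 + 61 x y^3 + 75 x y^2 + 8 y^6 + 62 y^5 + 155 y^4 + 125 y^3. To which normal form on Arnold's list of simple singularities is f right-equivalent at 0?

The Hessian of f at 0 has rank 0. Corank 2; j^3 = (x + 5*y)^3 is a perfect cube, so E-series; the 4-jet and mu = 7 give E_7.

E_{7}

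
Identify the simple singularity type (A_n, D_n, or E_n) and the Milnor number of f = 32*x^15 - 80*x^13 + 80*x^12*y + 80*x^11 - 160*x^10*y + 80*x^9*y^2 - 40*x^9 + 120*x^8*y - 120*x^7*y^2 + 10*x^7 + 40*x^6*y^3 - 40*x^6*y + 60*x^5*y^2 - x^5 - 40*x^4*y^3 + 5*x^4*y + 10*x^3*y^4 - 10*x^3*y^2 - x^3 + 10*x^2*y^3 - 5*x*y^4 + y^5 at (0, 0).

The Hessian of f at 0 has rank 0. Corank 2; j^3 = -x^3 is a perfect cube, so E-series; the 5-jet and mu = 8 give E_8.

Type E_8, Milnor number mu = 8.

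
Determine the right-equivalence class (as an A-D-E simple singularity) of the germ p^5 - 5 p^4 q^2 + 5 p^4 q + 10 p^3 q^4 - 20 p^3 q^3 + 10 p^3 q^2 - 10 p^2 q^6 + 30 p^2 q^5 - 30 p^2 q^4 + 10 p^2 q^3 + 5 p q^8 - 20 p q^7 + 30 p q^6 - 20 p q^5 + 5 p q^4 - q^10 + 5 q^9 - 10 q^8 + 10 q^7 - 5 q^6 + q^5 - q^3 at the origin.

E_{8}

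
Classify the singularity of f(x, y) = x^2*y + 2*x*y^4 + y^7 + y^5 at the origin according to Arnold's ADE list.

D_{6}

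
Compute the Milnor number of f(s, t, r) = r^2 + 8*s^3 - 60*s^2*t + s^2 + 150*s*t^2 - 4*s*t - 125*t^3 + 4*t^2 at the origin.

The Hessian of f at 0 is [[2, -4, 0], [-4, 8, 0], [0, 0, 2]] with rank 2, so corank 1. A Groebner basis of the Jacobian ideal J(f) in C{s,t,r} is {t^2, s - 2*t, r}; counting standard monomials gives mu = 2. Corank 1: A-series; mu = 2 gives A_2.

2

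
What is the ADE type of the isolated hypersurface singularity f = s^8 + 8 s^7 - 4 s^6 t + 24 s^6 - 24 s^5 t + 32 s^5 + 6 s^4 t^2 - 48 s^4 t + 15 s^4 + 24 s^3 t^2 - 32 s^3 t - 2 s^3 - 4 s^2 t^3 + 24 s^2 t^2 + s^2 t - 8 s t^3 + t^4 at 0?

The Hessian of f at 0 is [[0, 0], [0, 0]] with rank 0, so corank 2. A Groebner basis of the Jacobian ideal J(f) in C{s,t} is {s*t^2, s*t/8 + t^3, s^2 - s*t/2}; counting standard monomials gives mu = 5. Corank 2; j^3 = -s^2*(2*s - t) has shape L^2 M (L != M), so D-series; mu = 5 gives D_5.

D_5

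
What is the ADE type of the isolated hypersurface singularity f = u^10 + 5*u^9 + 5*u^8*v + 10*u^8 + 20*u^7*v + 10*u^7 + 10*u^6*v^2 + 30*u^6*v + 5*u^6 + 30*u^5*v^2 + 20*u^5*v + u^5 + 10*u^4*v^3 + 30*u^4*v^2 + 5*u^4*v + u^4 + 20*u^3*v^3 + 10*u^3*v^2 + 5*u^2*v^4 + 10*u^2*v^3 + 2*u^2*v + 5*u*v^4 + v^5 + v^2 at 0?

The Hessian of f at 0 has rank 1. Corank 1: A-series; mu = 4 gives A_4.

A4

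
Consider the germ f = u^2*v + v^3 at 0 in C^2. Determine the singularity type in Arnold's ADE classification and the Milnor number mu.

The Hessian of f at 0 is [[0, 0], [0, 0]] with rank 0, so corank 2. A Groebner basis of the Jacobian ideal J(f) in C{u,v} is {v^3, u^2 + 3*v^2, u*v}; counting standard monomials gives mu = 4. Corank 2; j^3 = v*(u^2 + v^2) splits into three distinct lines over C (the quadratic factor has nonzero discriminant), so D_4.

Type D_{4}, Milnor number mu = 4.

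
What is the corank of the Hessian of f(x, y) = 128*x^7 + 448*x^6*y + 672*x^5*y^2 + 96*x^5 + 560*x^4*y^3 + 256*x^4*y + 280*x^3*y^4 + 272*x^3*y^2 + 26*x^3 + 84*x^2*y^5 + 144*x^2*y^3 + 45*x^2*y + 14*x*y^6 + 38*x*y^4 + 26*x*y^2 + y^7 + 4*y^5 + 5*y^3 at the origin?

Hessian at 0 has rank 0.

2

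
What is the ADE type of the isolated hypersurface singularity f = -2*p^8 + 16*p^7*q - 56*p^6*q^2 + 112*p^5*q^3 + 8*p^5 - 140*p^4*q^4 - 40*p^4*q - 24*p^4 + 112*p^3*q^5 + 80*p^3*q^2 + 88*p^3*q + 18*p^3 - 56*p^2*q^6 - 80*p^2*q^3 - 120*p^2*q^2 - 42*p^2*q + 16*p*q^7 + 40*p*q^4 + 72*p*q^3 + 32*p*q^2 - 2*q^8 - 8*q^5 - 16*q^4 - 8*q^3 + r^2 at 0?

The Hessian of f at 0 has rank 1. Corank 2; j^3 = 2*(p - q)*(3*p - 2*q)^2 has shape L^2 M (L != M), so D-series; mu = 9 gives D_9.

D9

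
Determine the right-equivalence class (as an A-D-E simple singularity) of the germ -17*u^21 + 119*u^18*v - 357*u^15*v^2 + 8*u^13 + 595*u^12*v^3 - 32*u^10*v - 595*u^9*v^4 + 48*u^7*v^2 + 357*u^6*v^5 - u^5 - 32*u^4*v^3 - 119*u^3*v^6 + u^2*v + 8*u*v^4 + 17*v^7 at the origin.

D_{8}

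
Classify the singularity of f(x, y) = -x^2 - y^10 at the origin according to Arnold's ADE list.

A_9

The Hessian of f at 0 is [[-2, 0], [0, 0]] with rank 1, so corank 1. A Groebner basis of the Jacobian ideal J(f) in C{x,y} is {y^9, x}; counting standard monomials gives mu = 9. Corank 1: A-series; mu = 9 gives A_9.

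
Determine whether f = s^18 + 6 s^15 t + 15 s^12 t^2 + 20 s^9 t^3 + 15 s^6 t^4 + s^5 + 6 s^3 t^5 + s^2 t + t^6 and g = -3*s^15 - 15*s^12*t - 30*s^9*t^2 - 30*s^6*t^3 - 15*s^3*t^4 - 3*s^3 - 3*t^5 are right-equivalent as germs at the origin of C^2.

The Hessian of f at 0 has rank 0. Corank 2; j^3 = s^2*t has shape L^2 M (L != M), so D-series; mu = 7 gives D_7. The Hessian of g at 0 has rank 0. Corank 2; j^3 = -3*s^3 is a perfect cube, so E-series; the 5-jet and mu = 8 give E_8. f is D_7 but g is E_8, hence not right-equivalent.

No.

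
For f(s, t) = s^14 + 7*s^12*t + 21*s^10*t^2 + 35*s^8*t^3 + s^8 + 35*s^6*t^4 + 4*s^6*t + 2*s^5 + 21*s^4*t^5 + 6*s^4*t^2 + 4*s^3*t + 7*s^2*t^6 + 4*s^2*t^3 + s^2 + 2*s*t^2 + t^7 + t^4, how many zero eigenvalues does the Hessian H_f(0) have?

1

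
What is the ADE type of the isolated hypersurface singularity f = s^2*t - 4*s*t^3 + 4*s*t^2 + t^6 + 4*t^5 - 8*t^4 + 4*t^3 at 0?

The Hessian of f at 0 has rank 0. Corank 2; j^3 = t*(s + 2*t)^2 has shape L^2 M (L != M), so D-series; mu = 7 gives D_7.

D7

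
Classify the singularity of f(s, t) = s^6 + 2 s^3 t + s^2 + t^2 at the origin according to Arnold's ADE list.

A_{1}

The Hessian of f at 0 has rank 2. Corank 0: nondegenerate Morse point, so A_1.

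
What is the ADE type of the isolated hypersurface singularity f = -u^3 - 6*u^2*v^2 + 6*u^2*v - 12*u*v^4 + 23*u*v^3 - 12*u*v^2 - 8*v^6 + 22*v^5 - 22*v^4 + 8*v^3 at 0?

The Hessian of f at 0 has rank 0. Corank 2; j^3 = -(u - 2*v)^3 is a perfect cube, so E-series; the 4-jet and mu = 7 give E_7.

E7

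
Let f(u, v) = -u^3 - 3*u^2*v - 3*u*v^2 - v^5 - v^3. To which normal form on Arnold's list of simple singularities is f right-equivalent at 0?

E_{8}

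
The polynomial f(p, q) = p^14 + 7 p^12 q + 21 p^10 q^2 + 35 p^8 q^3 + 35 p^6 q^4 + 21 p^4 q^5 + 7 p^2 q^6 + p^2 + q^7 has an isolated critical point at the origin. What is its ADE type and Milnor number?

Type A_{6}, Milnor number mu = 6.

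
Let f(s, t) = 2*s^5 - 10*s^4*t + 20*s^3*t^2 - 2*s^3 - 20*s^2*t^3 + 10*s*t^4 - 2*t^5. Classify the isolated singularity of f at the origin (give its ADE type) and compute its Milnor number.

The Hessian of f at 0 has rank 0. Corank 2; j^3 = -2*s^3 is a perfect cube, so E-series; the 5-jet and mu = 8 give E_8.

Type E8, Milnor number mu = 8.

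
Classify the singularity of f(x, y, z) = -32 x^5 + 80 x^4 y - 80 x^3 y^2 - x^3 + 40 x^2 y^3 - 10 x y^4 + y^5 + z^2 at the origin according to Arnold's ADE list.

E_{8}

The Hessian of f at 0 has rank 1. Corank 2; j^3 = -x^3 is a perfect cube, so E-series; the 5-jet and mu = 8 give E_8.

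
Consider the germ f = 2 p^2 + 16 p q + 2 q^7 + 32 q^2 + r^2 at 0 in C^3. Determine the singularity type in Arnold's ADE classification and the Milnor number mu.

Type A6, Milnor number mu = 6.

The Hessian of f at 0 has rank 2. Corank 1: A-series; mu = 6 gives A_6.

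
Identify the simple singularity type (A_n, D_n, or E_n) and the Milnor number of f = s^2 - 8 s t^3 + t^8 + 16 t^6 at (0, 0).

The Hessian of f at 0 has rank 1. Corank 1: A-series; mu = 7 gives A_7.

Type A_7, Milnor number mu = 7.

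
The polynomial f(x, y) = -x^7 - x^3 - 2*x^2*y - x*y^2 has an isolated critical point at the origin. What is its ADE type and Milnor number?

Type D_{8}, Milnor number mu = 8.

The Hessian of f at 0 has rank 0. Corank 2; j^3 = -x*(x + y)^2 has shape L^2 M (L != M), so D-series; mu = 8 gives D_8.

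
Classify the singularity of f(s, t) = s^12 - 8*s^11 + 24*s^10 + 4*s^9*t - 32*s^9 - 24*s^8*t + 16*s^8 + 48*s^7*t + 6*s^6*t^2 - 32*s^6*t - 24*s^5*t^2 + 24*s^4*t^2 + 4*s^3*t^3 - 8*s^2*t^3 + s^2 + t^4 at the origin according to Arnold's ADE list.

A_3

The Hessian of f at 0 is [[2, 0], [0, 0]] with rank 1, so corank 1. A Groebner basis of the Jacobian ideal J(f) in C{s,t} is {t^3, s}; counting standard monomials gives mu = 3. Corank 1: A-series; mu = 3 gives A_3.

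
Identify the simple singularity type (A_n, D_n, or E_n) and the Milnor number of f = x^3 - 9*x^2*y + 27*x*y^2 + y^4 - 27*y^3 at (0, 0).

The Hessian of f at 0 is [[0, 0], [0, 0]] with rank 0, so corank 2. A Groebner basis of the Jacobian ideal J(f) in C{x,y} is {y^3, x^2 - 6*x*y + 9*y^2}; counting standard monomials gives mu = 6. Corank 2; j^3 = (x - 3*y)^3 is a perfect cube, so E-series; the 4-jet and mu = 6 give E_6.

Type E_6, Milnor number mu = 6.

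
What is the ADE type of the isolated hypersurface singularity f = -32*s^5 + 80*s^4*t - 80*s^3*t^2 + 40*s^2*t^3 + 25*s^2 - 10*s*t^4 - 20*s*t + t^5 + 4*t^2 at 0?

A4

The Hessian of f at 0 is [[50, -20], [-20, 8]] with rank 1, so corank 1. A Groebner basis of the Jacobian ideal J(f) in C{s,t} is {t^4, s - 2*t/5}; counting standard monomials gives mu = 4. Corank 1: A-series; mu = 4 gives A_4.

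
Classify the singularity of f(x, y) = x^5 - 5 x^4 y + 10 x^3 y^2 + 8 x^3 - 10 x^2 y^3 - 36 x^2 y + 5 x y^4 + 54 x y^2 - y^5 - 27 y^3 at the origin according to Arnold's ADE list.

E8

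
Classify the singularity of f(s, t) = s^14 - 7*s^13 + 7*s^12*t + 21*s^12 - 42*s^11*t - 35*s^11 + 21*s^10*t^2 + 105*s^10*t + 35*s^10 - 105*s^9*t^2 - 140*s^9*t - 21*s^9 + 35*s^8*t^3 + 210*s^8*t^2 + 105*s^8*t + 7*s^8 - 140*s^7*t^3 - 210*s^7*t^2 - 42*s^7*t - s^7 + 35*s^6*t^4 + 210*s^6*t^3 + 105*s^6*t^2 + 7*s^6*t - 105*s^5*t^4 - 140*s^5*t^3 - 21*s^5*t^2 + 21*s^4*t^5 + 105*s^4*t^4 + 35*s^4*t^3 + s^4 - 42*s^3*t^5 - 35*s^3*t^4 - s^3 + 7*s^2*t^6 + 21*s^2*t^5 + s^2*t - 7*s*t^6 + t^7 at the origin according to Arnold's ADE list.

The Hessian of f at 0 has rank 0. Corank 2; j^3 = -s^2*(s - t) has shape L^2 M (L != M), so D-series; mu = 8 gives D_8.

D_8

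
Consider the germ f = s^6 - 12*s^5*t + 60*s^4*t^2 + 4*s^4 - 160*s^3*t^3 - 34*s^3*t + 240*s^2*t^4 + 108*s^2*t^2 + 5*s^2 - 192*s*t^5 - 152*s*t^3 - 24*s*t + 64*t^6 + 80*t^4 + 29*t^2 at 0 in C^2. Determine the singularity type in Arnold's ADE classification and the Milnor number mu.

Type A_1, Milnor number mu = 1.

The Hessian of f at 0 has rank 2. Corank 0: nondegenerate Morse point, so A_1.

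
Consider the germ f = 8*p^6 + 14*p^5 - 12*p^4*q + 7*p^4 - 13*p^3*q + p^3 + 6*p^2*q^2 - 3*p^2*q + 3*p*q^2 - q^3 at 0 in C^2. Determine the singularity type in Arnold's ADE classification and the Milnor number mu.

Type E_7, Milnor number mu = 7.

The Hessian of f at 0 is [[0, 0], [0, 0]] with rank 0, so corank 2. A Groebner basis of the Jacobian ideal J(f) in C{p,q} is {-3*p^2/17 + 6*p*q/17 + q^4 - q^3/17 - 3*q^2/17, p^3 + 15*p^2/17 - 30*p*q/17 - 12*q^3/17 + 15*q^2/17, p^2*q + 9*p^2/17 - 18*p*q/17 - 14*q^3/17 + 9*q^2/17, 4*p^2/17 + p*q^2 - 8*p*q/17 - 47*q^3/51 + 4*q^2/17}; counting standard monomials gives mu = 7. Corank 2; j^3 = (p - q)^3 is a perfect cube, so E-series; the 4-jet and mu = 7 give E_7.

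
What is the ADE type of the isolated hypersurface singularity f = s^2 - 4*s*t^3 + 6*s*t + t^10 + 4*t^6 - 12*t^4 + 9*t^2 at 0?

The Hessian of f at 0 is [[2, 6], [6, 18]] with rank 1, so corank 1. A Groebner basis of the Jacobian ideal J(f) in C{s,t} is {s^3 + 9*s^2*t + 27*s*t^2 + 27*s/2 + 81*t/2, -s/2 + t^3 - 3*t/2}; counting standard monomials gives mu = 9. Corank 1: A-series; mu = 9 gives A_9.

A_9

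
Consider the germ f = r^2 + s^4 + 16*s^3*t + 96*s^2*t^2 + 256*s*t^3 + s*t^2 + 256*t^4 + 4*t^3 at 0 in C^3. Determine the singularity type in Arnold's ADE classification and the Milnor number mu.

The Hessian of f at 0 is [[0, 0, 0], [0, 0, 0], [0, 0, 2]] with rank 1, so corank 2. A Groebner basis of the Jacobian ideal J(f) in C{s,t,r} is {s^3 + t^2/4, t^3, s*t + 4*t^2, r}; counting standard monomials gives mu = 5. Corank 2; j^3 = t^2*(s + 4*t) has shape L^2 M (L != M), so D-series; mu = 5 gives D_5.

Type D_{5}, Milnor number mu = 5.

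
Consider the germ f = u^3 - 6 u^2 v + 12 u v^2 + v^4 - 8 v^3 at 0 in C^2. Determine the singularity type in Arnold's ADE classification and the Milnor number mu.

The Hessian of f at 0 is [[0, 0], [0, 0]] with rank 0, so corank 2. A Groebner basis of the Jacobian ideal J(f) in C{u,v} is {v^3, u^2 - 4*u*v + 4*v^2}; counting standard monomials gives mu = 6. Corank 2; j^3 = (u - 2*v)^3 is a perfect cube, so E-series; the 4-jet and mu = 6 give E_6.

Type E6, Milnor number mu = 6.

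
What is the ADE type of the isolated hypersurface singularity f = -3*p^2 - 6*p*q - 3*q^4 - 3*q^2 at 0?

A_{3}

The Hessian of f at 0 has rank 1. Corank 1: A-series; mu = 3 gives A_3.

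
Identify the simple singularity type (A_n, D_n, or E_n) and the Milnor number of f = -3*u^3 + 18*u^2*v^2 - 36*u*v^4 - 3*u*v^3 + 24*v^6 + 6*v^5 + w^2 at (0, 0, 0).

Type E_7, Milnor number mu = 7.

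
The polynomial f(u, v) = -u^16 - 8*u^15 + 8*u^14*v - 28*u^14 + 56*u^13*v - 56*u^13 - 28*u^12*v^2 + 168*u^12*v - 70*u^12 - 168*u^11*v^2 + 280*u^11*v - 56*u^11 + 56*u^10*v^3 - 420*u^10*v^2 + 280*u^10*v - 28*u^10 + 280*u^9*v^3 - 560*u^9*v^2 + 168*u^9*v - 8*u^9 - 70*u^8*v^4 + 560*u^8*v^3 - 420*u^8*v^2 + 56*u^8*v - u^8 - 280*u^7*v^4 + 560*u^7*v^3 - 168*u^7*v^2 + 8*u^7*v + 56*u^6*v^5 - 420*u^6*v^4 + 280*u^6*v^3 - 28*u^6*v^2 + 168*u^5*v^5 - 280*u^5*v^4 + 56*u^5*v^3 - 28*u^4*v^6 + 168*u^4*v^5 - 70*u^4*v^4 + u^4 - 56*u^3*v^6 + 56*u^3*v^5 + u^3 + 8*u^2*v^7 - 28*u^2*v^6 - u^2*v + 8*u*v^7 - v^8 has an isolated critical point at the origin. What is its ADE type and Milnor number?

The Hessian of f at 0 is [[0, 0], [0, 0]] with rank 0, so corank 2. A Groebner basis of the Jacobian ideal J(f) in C{u,v} is {u*v/8 + v^7, u*v^2, u^2 - u*v}; counting standard monomials gives mu = 9. Corank 2; j^3 = u^2*(u - v) has shape L^2 M (L != M), so D-series; mu = 9 gives D_9.

Type D_{9}, Milnor number mu = 9.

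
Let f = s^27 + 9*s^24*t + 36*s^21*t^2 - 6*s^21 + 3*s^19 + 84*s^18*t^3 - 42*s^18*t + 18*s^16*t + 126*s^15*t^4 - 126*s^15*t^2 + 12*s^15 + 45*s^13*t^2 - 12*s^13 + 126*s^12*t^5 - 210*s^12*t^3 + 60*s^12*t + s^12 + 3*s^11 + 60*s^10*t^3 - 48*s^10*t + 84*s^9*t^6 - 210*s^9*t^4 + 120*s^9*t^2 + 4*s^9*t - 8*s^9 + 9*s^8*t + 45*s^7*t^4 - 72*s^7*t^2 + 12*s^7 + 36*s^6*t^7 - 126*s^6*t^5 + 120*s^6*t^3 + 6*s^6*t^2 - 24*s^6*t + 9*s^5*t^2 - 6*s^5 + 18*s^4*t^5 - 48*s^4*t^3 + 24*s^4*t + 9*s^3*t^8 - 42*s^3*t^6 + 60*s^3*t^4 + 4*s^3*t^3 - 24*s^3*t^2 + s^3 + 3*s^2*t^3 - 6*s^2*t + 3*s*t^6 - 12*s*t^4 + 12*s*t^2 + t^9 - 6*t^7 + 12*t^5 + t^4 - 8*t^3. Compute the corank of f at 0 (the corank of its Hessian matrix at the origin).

Hessian at 0 has rank 0.

2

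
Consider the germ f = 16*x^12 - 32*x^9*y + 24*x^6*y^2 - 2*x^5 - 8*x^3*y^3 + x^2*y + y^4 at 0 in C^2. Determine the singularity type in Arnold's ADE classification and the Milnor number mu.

Type D5, Milnor number mu = 5.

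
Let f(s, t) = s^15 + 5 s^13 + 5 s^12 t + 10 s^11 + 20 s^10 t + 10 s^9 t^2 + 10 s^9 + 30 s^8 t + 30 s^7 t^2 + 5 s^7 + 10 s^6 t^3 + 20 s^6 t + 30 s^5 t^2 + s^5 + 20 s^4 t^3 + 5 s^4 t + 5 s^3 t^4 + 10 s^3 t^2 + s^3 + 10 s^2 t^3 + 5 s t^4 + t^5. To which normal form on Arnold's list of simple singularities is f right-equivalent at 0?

The Hessian of f at 0 has rank 0. Corank 2; j^3 = s^3 is a perfect cube, so E-series; the 5-jet and mu = 8 give E_8.

E8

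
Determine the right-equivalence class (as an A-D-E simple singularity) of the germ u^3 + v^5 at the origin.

The Hessian of f at 0 has rank 0. Corank 2; j^3 = u^3 is a perfect cube, so E-series; the 5-jet and mu = 8 give E_8.

E8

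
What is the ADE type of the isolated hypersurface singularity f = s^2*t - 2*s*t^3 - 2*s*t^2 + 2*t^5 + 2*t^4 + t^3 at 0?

The Hessian of f at 0 has rank 0. Corank 2; j^3 = t*(s - t)^2 has shape L^2 M (L != M), so D-series; mu = 6 gives D_6.

D6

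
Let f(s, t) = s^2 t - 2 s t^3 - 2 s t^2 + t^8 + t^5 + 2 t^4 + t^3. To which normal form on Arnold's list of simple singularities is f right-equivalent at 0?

D9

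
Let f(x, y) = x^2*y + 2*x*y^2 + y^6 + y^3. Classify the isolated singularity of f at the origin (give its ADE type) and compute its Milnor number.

The Hessian of f at 0 is [[0, 0], [0, 0]] with rank 0, so corank 2. A Groebner basis of the Jacobian ideal J(f) in C{x,y} is {x^2/6 + y^5 - y^2/6, x^3 + y^3, x*y + y^2}; counting standard monomials gives mu = 7. Corank 2; j^3 = y*(x + y)^2 has shape L^2 M (L != M), so D-series; mu = 7 gives D_7.

Type D7, Milnor number mu = 7.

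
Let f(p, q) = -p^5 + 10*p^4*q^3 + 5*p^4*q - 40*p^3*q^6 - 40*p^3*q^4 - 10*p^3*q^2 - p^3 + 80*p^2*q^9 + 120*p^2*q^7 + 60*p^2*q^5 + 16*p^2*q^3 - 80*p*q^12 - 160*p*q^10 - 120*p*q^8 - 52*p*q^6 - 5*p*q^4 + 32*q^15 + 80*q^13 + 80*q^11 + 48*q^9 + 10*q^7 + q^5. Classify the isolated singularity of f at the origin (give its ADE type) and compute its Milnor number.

The Hessian of f at 0 has rank 0. Corank 2; j^3 = -p^3 is a perfect cube, so E-series; the 5-jet and mu = 8 give E_8.

Type E_{8}, Milnor number mu = 8.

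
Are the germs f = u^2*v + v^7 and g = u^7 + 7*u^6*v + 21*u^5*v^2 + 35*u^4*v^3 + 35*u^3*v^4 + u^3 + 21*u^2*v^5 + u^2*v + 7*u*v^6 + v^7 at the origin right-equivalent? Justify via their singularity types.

Yes.

The Hessian of f at 0 is [[0, 0], [0, 0]] with rank 0, so corank 2. A Groebner basis of the Jacobian ideal J(f) in C{u,v} is {u^2/7 + v^6, u^3, u*v}; counting standard monomials gives mu = 8. Corank 2; j^3 = u^2*v has shape L^2 M (L != M), so D-series; mu = 8 gives D_8. The Hessian of g at 0 is [[0, 0], [0, 0]] with rank 0, so corank 2. A Groebner basis of the Jacobian ideal J(g) in C{u,v} is {-u*v/7 + v^6, u*v^2, u^2 + u*v}; counting standard monomials gives mu = 8. Corank 2; j^3 = u^2*(u + v) has shape L^2 M (L != M), so D-series; mu = 8 gives D_8. Both have type D_8, hence right-equivalent.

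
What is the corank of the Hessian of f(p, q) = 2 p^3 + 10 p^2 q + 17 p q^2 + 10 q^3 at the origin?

The Hessian at 0 is [[0, 0], [0, 0]] of rank 0; hence corank 2.

2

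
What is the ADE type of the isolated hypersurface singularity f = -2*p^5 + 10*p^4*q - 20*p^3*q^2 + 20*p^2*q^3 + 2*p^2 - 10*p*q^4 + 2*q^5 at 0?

A4

The Hessian of f at 0 is [[4, 0], [0, 0]] with rank 1, so corank 1. A Groebner basis of the Jacobian ideal J(f) in C{p,q} is {q^4, p}; counting standard monomials gives mu = 4. Corank 1: A-series; mu = 4 gives A_4.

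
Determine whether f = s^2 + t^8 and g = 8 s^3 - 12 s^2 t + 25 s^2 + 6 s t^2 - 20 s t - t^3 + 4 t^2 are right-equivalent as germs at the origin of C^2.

No.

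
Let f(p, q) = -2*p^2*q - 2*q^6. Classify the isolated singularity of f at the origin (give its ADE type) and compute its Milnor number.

Type D7, Milnor number mu = 7.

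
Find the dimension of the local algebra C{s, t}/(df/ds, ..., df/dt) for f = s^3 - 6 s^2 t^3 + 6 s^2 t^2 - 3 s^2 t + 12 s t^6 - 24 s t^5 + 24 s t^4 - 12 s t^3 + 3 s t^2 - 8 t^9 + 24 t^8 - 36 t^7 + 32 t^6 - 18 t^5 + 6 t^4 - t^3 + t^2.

2

The Hessian of f at 0 is [[0, 0], [0, 2]] with rank 1, so corank 1. A Groebner basis of the Jacobian ideal J(f) in C{s,t} is {s^2, t}; counting standard monomials gives mu = 2. Corank 1: A-series; mu = 2 gives A_2.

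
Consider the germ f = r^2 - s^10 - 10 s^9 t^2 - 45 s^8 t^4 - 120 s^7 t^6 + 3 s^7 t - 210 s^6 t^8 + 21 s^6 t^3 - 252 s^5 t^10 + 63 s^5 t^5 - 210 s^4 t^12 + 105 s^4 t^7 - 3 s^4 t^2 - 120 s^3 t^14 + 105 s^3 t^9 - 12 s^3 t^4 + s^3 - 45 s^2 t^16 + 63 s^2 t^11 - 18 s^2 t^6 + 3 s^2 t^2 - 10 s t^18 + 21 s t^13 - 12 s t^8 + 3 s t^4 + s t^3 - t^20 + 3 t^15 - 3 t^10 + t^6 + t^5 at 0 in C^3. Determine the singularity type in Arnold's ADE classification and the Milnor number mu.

The Hessian of f at 0 has rank 1. Corank 2; j^3 = s^3 is a perfect cube, so E-series; the 4-jet and mu = 7 give E_7.

Type E7, Milnor number mu = 7.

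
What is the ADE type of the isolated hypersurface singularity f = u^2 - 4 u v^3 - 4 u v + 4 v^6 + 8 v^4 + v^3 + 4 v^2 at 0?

A2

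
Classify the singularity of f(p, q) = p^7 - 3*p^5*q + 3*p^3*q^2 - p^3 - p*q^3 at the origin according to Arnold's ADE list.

The Hessian of f at 0 has rank 0. Corank 2; j^3 = -p^3 is a perfect cube, so E-series; the 4-jet and mu = 7 give E_7.

E7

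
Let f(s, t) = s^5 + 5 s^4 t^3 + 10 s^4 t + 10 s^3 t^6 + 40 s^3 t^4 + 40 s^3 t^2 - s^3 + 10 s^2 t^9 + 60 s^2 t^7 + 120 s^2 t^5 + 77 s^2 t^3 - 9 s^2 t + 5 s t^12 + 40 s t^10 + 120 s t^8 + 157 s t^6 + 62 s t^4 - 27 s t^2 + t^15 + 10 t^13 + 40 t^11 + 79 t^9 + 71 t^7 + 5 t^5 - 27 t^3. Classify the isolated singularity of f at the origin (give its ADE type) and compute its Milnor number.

The Hessian of f at 0 has rank 0. Corank 2; j^3 = -(s + 3*t)^3 is a perfect cube, so E-series; the 5-jet and mu = 8 give E_8.

Type E_8, Milnor number mu = 8.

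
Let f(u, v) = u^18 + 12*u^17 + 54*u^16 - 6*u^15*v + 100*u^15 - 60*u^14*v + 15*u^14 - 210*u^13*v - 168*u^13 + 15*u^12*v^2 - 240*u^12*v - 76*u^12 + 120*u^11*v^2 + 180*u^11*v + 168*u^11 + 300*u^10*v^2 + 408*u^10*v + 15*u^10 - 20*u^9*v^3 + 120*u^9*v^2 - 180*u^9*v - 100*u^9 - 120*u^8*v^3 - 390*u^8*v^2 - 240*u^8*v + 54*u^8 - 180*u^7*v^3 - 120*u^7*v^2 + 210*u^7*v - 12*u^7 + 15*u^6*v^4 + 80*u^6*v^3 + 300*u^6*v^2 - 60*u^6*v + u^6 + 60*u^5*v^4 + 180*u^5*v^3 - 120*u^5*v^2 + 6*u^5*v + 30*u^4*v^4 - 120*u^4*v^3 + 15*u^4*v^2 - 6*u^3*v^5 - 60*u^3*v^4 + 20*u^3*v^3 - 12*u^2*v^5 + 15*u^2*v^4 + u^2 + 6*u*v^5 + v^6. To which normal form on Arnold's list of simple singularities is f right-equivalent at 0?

The Hessian of f at 0 has rank 1. Corank 1: A-series; mu = 5 gives A_5.

A_{5}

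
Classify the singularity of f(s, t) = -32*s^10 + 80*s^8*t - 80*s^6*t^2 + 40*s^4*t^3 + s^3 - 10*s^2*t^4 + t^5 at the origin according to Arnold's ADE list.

E8

The Hessian of f at 0 has rank 0. Corank 2; j^3 = s^3 is a perfect cube, so E-series; the 5-jet and mu = 8 give E_8.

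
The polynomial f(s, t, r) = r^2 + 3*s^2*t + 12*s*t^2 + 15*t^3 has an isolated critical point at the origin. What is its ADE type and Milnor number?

Type D4, Milnor number mu = 4.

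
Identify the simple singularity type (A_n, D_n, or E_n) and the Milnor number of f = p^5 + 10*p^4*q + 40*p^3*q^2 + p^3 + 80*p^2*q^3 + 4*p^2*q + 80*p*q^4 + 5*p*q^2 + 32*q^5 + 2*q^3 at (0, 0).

The Hessian of f at 0 has rank 0. Corank 2; j^3 = (p + q)^2*(p + 2*q) has shape L^2 M (L != M), so D-series; mu = 6 gives D_6.

Type D6, Milnor number mu = 6.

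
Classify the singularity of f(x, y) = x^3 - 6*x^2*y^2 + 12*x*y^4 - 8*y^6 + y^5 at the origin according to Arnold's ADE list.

The Hessian of f at 0 is [[0, 0], [0, 0]] with rank 0, so corank 2. A Groebner basis of the Jacobian ideal J(f) in C{x,y} is {y^4, x^3, -x^2/4 + x*y^2}; counting standard monomials gives mu = 8. Corank 2; j^3 = x^3 is a perfect cube, so E-series; the 5-jet and mu = 8 give E_8.

E8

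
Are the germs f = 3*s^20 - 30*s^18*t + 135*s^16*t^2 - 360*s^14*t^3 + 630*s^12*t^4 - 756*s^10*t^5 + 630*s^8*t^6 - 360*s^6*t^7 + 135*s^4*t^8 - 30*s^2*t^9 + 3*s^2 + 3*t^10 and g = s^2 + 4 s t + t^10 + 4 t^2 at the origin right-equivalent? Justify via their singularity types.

Yes.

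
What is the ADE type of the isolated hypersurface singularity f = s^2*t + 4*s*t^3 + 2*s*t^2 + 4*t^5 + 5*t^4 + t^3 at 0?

D5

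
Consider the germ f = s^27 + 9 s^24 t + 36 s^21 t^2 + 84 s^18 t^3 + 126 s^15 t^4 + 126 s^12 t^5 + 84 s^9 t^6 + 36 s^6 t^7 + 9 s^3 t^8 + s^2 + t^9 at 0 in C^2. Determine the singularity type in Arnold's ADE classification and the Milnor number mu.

Type A_8, Milnor number mu = 8.

The Hessian of f at 0 has rank 1. Corank 1: A-series; mu = 8 gives A_8.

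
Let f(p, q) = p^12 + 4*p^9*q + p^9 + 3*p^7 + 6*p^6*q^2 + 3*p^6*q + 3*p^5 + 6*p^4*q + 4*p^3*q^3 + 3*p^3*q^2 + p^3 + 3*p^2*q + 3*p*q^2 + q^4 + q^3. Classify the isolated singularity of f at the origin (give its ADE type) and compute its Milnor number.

The Hessian of f at 0 is [[0, 0], [0, 0]] with rank 0, so corank 2. A Groebner basis of the Jacobian ideal J(f) in C{p,q} is {q^3, p^2 + 2*p*q + q^2}; counting standard monomials gives mu = 6. Corank 2; j^3 = (p + q)^3 is a perfect cube, so E-series; the 4-jet and mu = 6 give E_6.

Type E_{6}, Milnor number mu = 6.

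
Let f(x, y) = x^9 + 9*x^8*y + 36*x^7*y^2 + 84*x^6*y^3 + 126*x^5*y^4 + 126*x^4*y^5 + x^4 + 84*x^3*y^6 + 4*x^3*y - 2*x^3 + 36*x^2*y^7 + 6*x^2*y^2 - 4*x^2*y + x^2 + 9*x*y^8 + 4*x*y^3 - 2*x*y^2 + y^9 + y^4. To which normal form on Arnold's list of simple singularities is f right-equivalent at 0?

The Hessian of f at 0 has rank 1. Corank 1: A-series; mu = 8 gives A_8.

A_8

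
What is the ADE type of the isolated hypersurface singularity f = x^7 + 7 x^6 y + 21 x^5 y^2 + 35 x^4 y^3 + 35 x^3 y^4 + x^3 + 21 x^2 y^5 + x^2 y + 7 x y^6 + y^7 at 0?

D_8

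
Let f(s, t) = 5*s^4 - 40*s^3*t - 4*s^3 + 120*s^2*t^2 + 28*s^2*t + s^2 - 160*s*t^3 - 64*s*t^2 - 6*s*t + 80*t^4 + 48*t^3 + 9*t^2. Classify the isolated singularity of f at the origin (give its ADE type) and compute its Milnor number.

The Hessian of f at 0 has rank 1. Corank 1: A-series; mu = 3 gives A_3.

Type A_{3}, Milnor number mu = 3.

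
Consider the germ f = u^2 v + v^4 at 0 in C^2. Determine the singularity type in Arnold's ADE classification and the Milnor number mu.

The Hessian of f at 0 has rank 0. Corank 2; j^3 = u^2*v has shape L^2 M (L != M), so D-series; mu = 5 gives D_5.

Type D_5, Milnor number mu = 5.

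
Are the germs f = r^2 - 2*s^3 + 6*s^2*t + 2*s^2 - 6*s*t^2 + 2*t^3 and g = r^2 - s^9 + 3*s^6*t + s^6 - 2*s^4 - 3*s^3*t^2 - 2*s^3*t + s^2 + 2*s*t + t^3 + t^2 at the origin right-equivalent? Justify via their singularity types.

The Hessian of f at 0 is [[4, 0, 0], [0, 0, 0], [0, 0, 2]] with rank 2, so corank 1. A Groebner basis of the Jacobian ideal J(f) in C{s,t,r} is {t^2, s, r}; counting standard monomials gives mu = 2. Corank 1: A-series; mu = 2 gives A_2. The Hessian of g at 0 is [[2, 2, 0], [2, 2, 0], [0, 0, 2]] with rank 2, so corank 1. A Groebner basis of the Jacobian ideal J(g) in C{s,t,r} is {t^2, s + t, r}; counting standard monomials gives mu = 2. Corank 1: A-series; mu = 2 gives A_2. Both have type A_2, hence right-equivalent.

Yes.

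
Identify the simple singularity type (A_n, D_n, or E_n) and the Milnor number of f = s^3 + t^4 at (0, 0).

Type E_6, Milnor number mu = 6.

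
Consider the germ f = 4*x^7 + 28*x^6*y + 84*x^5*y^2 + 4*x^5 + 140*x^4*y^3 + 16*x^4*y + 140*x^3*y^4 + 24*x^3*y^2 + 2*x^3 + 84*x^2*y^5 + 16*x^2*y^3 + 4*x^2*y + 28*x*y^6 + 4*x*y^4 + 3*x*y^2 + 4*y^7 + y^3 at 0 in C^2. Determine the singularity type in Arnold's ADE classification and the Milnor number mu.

The Hessian of f at 0 has rank 0. Corank 2; j^3 = (x + y)*(2*x^2 + 2*x*y + y^2) splits into three distinct lines over C (the quadratic factor has nonzero discriminant), so D_4.

Type D_4, Milnor number mu = 4.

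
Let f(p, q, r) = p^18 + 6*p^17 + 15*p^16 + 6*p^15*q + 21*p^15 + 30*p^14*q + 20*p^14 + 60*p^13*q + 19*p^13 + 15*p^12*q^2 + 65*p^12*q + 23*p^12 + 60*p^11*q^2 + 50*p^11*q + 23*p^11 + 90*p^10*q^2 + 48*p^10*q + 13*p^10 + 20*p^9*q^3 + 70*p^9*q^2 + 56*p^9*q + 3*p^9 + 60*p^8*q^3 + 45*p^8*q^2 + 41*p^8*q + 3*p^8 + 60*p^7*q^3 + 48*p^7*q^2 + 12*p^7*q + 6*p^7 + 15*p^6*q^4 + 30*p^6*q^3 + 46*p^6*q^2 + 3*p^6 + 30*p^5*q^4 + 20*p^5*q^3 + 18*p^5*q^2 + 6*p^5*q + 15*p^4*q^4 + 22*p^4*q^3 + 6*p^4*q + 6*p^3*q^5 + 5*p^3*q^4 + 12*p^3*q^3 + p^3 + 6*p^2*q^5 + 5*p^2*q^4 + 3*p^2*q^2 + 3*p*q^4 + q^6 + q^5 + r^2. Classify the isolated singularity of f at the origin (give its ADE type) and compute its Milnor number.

Type E_8, Milnor number mu = 8.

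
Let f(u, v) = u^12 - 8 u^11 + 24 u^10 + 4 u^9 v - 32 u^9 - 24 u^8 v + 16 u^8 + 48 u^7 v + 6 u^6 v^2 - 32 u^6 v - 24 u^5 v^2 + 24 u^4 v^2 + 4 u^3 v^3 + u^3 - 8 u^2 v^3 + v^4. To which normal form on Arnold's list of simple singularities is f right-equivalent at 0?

The Hessian of f at 0 has rank 0. Corank 2; j^3 = u^3 is a perfect cube, so E-series; the 4-jet and mu = 6 give E_6.

E_{6}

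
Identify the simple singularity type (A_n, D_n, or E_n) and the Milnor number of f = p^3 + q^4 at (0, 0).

Type E6, Milnor number mu = 6.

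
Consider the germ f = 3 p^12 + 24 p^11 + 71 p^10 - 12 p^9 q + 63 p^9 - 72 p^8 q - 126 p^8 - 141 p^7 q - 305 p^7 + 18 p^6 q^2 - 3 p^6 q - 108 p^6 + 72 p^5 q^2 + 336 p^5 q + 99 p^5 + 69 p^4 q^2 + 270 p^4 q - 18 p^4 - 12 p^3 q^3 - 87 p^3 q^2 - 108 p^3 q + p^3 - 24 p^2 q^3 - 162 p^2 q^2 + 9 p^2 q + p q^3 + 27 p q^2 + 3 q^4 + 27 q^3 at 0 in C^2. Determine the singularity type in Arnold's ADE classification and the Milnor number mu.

Type E_{7}, Milnor number mu = 7.

The Hessian of f at 0 has rank 0. Corank 2; j^3 = (p + 3*q)^3 is a perfect cube, so E-series; the 4-jet and mu = 7 give E_7.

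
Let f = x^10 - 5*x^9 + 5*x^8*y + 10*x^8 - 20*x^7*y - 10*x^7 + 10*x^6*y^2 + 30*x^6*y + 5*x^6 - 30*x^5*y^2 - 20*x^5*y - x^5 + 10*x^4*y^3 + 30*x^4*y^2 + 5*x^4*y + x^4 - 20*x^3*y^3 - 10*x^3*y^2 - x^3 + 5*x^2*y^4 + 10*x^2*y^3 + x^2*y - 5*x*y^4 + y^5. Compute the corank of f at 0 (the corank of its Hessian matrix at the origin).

2

The Hessian at 0 is [[0, 0], [0, 0]] of rank 0; hence corank 2.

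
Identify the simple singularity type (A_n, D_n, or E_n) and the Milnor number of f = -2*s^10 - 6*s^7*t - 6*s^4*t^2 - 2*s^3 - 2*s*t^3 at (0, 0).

Type E7, Milnor number mu = 7.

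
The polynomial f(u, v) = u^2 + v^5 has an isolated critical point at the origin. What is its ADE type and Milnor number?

Type A_{4}, Milnor number mu = 4.

The Hessian of f at 0 has rank 1. Corank 1: A-series; mu = 4 gives A_4.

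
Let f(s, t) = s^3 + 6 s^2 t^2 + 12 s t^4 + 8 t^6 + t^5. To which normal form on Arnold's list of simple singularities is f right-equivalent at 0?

E8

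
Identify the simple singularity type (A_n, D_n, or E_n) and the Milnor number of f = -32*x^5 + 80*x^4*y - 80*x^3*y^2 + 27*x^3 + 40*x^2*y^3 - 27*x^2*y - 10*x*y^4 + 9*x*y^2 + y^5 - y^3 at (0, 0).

Type E8, Milnor number mu = 8.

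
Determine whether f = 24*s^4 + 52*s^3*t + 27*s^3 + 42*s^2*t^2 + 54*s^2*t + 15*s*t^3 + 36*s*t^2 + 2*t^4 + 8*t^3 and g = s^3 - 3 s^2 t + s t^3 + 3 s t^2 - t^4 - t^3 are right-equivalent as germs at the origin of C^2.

Yes.

The Hessian of f at 0 has rank 0. Corank 2; j^3 = (3*s + 2*t)^3 is a perfect cube, so E-series; the 4-jet and mu = 7 give E_7. The Hessian of g at 0 has rank 0. Corank 2; j^3 = (s - t)^3 is a perfect cube, so E-series; the 4-jet and mu = 7 give E_7. Both have type E_7, hence right-equivalent.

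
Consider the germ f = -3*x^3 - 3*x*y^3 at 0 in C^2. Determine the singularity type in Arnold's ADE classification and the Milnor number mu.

The Hessian of f at 0 has rank 0. Corank 2; j^3 = -3*x^3 is a perfect cube, so E-series; the 4-jet and mu = 7 give E_7.

Type E7, Milnor number mu = 7.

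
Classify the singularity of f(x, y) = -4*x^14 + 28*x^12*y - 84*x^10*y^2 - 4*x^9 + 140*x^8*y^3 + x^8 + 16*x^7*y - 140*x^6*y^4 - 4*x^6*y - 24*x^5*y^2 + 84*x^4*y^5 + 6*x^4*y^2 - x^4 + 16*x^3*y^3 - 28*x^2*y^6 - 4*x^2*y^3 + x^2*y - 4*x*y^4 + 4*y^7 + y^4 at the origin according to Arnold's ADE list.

D_{5}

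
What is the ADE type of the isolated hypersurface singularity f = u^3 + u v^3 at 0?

E_{7}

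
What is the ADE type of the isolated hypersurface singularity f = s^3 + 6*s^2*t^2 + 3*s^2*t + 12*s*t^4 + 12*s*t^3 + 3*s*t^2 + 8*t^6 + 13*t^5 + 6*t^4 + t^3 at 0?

The Hessian of f at 0 has rank 0. Corank 2; j^3 = (s + t)^3 is a perfect cube, so E-series; the 5-jet and mu = 8 give E_8.

E8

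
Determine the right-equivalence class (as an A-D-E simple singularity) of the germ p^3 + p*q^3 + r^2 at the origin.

The Hessian of f at 0 is [[0, 0, 0], [0, 0, 0], [0, 0, 2]] with rank 1, so corank 2. A Groebner basis of the Jacobian ideal J(f) in C{p,q,r} is {p^3, p*q^2, 3*p^2 + q^3, r}; counting standard monomials gives mu = 7. Corank 2; j^3 = p^3 is a perfect cube, so E-series; the 4-jet and mu = 7 give E_7.

E7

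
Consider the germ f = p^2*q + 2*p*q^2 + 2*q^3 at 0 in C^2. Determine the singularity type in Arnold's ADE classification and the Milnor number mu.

The Hessian of f at 0 is [[0, 0], [0, 0]] with rank 0, so corank 2. A Groebner basis of the Jacobian ideal J(f) in C{p,q} is {q^3, p^2 + 2*q^2, p*q + q^2}; counting standard monomials gives mu = 4. Corank 2; j^3 = q*(p^2 + 2*p*q + 2*q^2) splits into three distinct lines over C (the quadratic factor has nonzero discriminant), so D_4.

Type D_{4}, Milnor number mu = 4.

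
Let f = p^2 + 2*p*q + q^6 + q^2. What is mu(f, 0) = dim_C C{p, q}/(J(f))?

The Hessian of f at 0 is [[2, 2], [2, 2]] with rank 1, so corank 1. A Groebner basis of the Jacobian ideal J(f) in C{p,q} is {q^5, p + q}; counting standard monomials gives mu = 5. Corank 1: A-series; mu = 5 gives A_5.

5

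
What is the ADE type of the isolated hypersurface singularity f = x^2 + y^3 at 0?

The Hessian of f at 0 has rank 1. Corank 1: A-series; mu = 2 gives A_2.

A2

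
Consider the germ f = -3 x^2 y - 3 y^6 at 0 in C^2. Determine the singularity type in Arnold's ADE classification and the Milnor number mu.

Type D_7, Milnor number mu = 7.

The Hessian of f at 0 has rank 0. Corank 2; j^3 = -3*x^2*y has shape L^2 M (L != M), so D-series; mu = 7 gives D_7.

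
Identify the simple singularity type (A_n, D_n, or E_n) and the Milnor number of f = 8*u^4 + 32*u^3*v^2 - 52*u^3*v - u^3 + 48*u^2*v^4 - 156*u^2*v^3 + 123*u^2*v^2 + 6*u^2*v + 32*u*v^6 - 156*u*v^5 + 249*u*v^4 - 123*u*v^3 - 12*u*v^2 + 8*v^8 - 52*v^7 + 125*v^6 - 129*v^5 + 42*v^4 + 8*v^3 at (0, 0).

The Hessian of f at 0 is [[0, 0], [0, 0]] with rank 0, so corank 2. A Groebner basis of the Jacobian ideal J(f) in C{u,v} is {-3*u^2/7 + 12*u*v/7 + v^4 + v^3/7 - 12*v^2/7, u^3 + 78*u^2/7 - 312*u*v/7 - 82*v^3/7 + 312*v^2/7, u^2*v + 27*u^2/7 - 108*u*v/7 - 37*v^3/7 + 108*v^2/7, u^2 + u*v^2 - 4*u*v - 7*v^3/3 + 4*v^2}; counting standard monomials gives mu = 7. Corank 2; j^3 = -(u - 2*v)^3 is a perfect cube, so E-series; the 4-jet and mu = 7 give E_7.

Type E_{7}, Milnor number mu = 7.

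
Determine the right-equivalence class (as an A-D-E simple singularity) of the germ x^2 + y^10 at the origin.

A_{9}

The Hessian of f at 0 is [[2, 0], [0, 0]] with rank 1, so corank 1. A Groebner basis of the Jacobian ideal J(f) in C{x,y} is {y^9, x}; counting standard monomials gives mu = 9. Corank 1: A-series; mu = 9 gives A_9.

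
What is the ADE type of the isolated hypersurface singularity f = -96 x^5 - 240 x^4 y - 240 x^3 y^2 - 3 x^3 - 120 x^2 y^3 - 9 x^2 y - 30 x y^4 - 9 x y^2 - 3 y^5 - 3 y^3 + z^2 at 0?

E_8

The Hessian of f at 0 has rank 1. Corank 2; j^3 = -3*(x + y)^3 is a perfect cube, so E-series; the 5-jet and mu = 8 give E_8.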